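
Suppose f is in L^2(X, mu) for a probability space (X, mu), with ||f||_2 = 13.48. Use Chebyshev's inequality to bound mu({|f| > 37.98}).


Chebyshev/Markov inequality: mu(|f| > eps) <= (||f||_p / eps)^p
Step 1: ||f||_2 / eps = 13.48 / 37.98 = 0.354924
Step 2: Raise to power p = 2:
  (0.354924)^2 = 0.125971
Step 3: Therefore mu(|f| > 37.98) <= 0.125971


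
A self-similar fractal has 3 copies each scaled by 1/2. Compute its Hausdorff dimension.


For a self-similar set with N copies scaled by 1/r:
dim_H = log(N)/log(r) = log(3)/log(2)
= 1.098612/0.693147
= 1.584963


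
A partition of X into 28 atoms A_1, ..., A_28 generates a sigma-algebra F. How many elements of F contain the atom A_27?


Each element of F is a union of some subset S of the 28 atoms.
The element contains A_27 iff A_27 is in S.
So we count subsets S of {A_1,...,A_28} with A_27 in S: choose freely among the other 27 atoms.
Count = 2^(28-1) = 2^27 = 134217728.


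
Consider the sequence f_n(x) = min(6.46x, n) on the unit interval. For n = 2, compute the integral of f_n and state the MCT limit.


f(x) = 6.46x on [0,1]; f_n(x) = min(6.46x, n). At n = 2:
Step 1: f(x) reaches 2 at x = 2/6.46 = 0.309598
Step 2: integral(f_2) = integral(6.46x, 0, 0.309598) + integral(2, 0.309598, 1)
       = 6.46*0.309598^2/2 + 2*(1 - 0.309598)
       = 0.309598 + 1.380805
       = 1.690402
Step 3: As n -> infinity, f_n increases to f, so by MCT integral(f_n) -> integral(f) = 6.46/2 = 3.23.
Convergence: integral(f_2) = 1.690402 -> 3.23 as n -> infinity


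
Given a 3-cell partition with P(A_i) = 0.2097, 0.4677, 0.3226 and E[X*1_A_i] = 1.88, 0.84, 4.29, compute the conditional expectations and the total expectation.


For each cell A_i: E[X|A_i] = E[X*1_A_i] / P(A_i)
Step 1: E[X|A_1] = 1.88 / 0.2097 = 8.965188
Step 2: E[X|A_2] = 0.84 / 0.4677 = 1.796023
Step 3: E[X|A_3] = 4.29 / 0.3226 = 13.298202
Verification: E[X] = sum E[X*1_A_i] = 1.88 + 0.84 + 4.29 = 7.01


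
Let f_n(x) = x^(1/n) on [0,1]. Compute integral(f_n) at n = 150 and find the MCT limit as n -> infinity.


At n = 150: f_150(x) = x^(1/150).
Step 1: integral(x^(1/150), 0, 1) = [x^(1/150+1) / (1/150+1)] from 0 to 1
     = 1 / (1/150 + 1) = 1 / ((150+1)/150) = 150/(150+1)
     = 150/151 = 0.993377
Step 2: As n -> infinity, f_n(x) = x^(1/n) -> 1 for x in (0,1], and f_n is increasing in n.
By MCT, lim_n integral(f_n) = integral(lim_n f_n) = integral(1, 0, 1) = 1.
Step 3: Verify convergence: 150/151 = 0.993377 -> 1


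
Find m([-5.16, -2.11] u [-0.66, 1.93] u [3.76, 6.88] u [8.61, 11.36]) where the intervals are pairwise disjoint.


For pairwise disjoint intervals, m(union) = sum of lengths.
= (-2.11 - -5.16) + (1.93 - -0.66) + (6.88 - 3.76) + (11.36 - 8.61)
= 3.05 + 2.59 + 3.12 + 2.75
= 11.51


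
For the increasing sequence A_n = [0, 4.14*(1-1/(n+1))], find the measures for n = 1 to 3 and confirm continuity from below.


By continuity of measure from below: if A_n increases to A, then m(A_n) -> m(A).
Here A = [0, 4.14], so m(A) = 4.14
Step 1: a_1 = 4.14*(1 - 1/2) = 2.07, m(A_1) = 2.07
Step 2: a_2 = 4.14*(1 - 1/3) = 2.76, m(A_2) = 2.76
Step 3: a_3 = 4.14*(1 - 1/4) = 3.105, m(A_3) = 3.105
Limit: m(A_n) -> m([0,4.14]) = 4.14


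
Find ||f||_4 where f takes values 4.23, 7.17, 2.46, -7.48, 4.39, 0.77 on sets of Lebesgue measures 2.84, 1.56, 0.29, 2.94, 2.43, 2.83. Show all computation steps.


Step 1: Compute |f_i|^4 for each value:
  |4.23|^4 = 320.15587
  |7.17|^4 = 2642.874999
  |2.46|^4 = 36.621863
  |-7.48|^4 = 3130.44726
  |4.39|^4 = 371.413838
  |0.77|^4 = 0.35153
Step 2: Multiply by measures and sum:
  320.15587 * 2.84 = 909.242672
  2642.874999 * 1.56 = 4122.884999
  36.621863 * 0.29 = 10.62034
  3130.44726 * 2.94 = 9203.514945
  371.413838 * 2.43 = 902.535627
  0.35153 * 2.83 = 0.994831
Sum = 909.242672 + 4122.884999 + 10.62034 + 9203.514945 + 902.535627 + 0.994831 = 15149.793414
Step 3: Take the p-th root:
||f||_4 = (15149.793414)^(1/4) = 11.094345


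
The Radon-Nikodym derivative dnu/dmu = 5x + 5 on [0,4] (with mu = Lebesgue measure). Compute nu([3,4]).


nu(A) = integral_A (dnu/dmu) dmu = integral_3^4 (5x + 5) dx
Step 1: Antiderivative F(x) = (5/2)x^2 + 5x
Step 2: F(4) = (5/2)*4^2 + 5*4 = 40 + 20 = 60
Step 3: F(3) = (5/2)*3^2 + 5*3 = 22.5 + 15 = 37.5
Step 4: nu([3,4]) = F(4) - F(3) = 60 - 37.5 = 22.5


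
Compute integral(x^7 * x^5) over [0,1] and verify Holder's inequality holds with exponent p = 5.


Step 1: Exact integral of f*g = integral(x^12, 0, 1) = 1/13
     = 0.076923
Step 2: Holder bound with p=5, q=1.25:
  ||f||_p = (integral x^35 dx)^(1/5) = (1/36)^(1/5) = 0.488359
  ||g||_q = (integral x^6.25 dx)^(1/1.25) = (1/7.25)^(1/1.25) = 0.204989
Step 3: Holder bound = ||f||_p * ||g||_q = 0.488359 * 0.204989 = 0.100108
Verification: 0.076923 <= 0.100108 (Holder holds)


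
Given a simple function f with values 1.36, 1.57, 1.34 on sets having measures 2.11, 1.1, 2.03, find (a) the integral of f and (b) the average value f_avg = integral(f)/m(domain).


Step 1: Integral = sum(value_i * measure_i)
= 1.36*2.11 + 1.57*1.1 + 1.34*2.03
= 2.8696 + 1.727 + 2.7202
= 7.3168
Step 2: Total measure of domain = 2.11 + 1.1 + 2.03 = 5.24
Step 3: Average value = 7.3168 / 5.24 = 1.396336


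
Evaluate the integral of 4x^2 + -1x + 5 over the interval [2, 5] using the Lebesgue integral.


The Lebesgue integral of a Riemann-integrable function agrees with the Riemann integral.
Antiderivative F(x) = (4/3)x^3 + (-1/2)x^2 + 5x
F(5) = (4/3)*5^3 + (-1/2)*5^2 + 5*5
     = (4/3)*125 + (-1/2)*25 + 5*5
     = 166.666667 + -12.5 + 25
     = 179.166667
F(2) = 18.666667
Integral = F(5) - F(2) = 179.166667 - 18.666667 = 160.5


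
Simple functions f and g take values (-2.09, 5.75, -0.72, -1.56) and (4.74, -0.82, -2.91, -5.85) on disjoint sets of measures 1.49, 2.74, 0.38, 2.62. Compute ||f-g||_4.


Step 1: Compute differences f_i - g_i:
  -2.09 - 4.74 = -6.83
  5.75 - -0.82 = 6.57
  -0.72 - -2.91 = 2.19
  -1.56 - -5.85 = 4.29
Step 2: Compute |diff|^4 * measure for each set:
  |-6.83|^4 * 1.49 = 2176.119871 * 1.49 = 3242.418608
  |6.57|^4 * 2.74 = 1863.208592 * 2.74 = 5105.191542
  |2.19|^4 * 0.38 = 23.002575 * 0.38 = 8.740979
  |4.29|^4 * 2.62 = 338.710897 * 2.62 = 887.42255
Step 3: Sum = 9243.773678
Step 4: ||f-g||_4 = (9243.773678)^(1/4) = 9.805333


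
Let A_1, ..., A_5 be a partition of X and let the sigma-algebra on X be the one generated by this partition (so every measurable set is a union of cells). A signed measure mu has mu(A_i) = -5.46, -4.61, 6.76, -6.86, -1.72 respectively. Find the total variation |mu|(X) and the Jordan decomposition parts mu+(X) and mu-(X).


Step 1: Every measurable set is a union of atoms (the cells / points), so a Hahn decomposition is
  obtained by grouping atoms by sign: P = union of atoms with mu > 0, N = union of the remaining atoms.
  Atoms in P (indices): 3;  atoms in N (indices): 1, 2, 4, 5
  Positive values: 6.76
  Negative values: -5.46, -4.61, -6.86, -1.72
Step 2: mu+(X) = mu(P) = sum of positive atom values = 6.76
Step 3: mu-(X) = -mu(N) = sum of |negative atom values| = 18.65
Step 4: |mu|(X) = mu+(X) + mu-(X) = 6.76 + 18.65 = 25.41


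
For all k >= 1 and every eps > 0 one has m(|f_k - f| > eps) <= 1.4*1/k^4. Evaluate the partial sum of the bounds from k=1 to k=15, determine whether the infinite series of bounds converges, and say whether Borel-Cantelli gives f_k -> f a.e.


Step 1: List the terms 1.4*1/k^4 for k = 1 to 15:
  k=1: 1.4
  k=2: 0.0875
  k=3: 0.017284
  k=4: 0.005469
  k=5: 0.00224
  k=6: 0.00108
  k=7: 5.830904e-04
  k=8: 3.417969e-04
  k=9: 2.133821e-04
  k=10: 1.400000e-04
  k=11: 9.562188e-05
  k=12: 6.751543e-05
  k=13: 4.901789e-05
  k=14: 3.644315e-05
  k=15: 2.765432e-05
Step 2: Partial sum = 1.4 + 0.0875 + 0.017284 + 0.005469 + 0.00224 + 0.00108 + 5.830904e-04 + 3.417969e-04 + 2.133821e-04 + 1.400000e-04 + 9.562188e-05 + 6.751543e-05 + 4.901789e-05 + 3.644315e-05 + 2.765432e-05
     = 1.515127
Step 3: The full series sum_(k>=1) 1.4*1/k^4 converges (p-series with p = 4 > 1; a constant multiple of a convergent series converges).
Step 4: Fix eps > 0. Since sum_k m(|f_k - f| > eps) < infinity, the Borel-Cantelli lemma gives
        m(limsup_k {|f_k - f| > eps}) = 0, i.e. for a.e. x, |f_k(x) - f(x)| <= eps for all large k.
        Applying this with eps = 1/j for j = 1, 2, ... and intersecting the countably many full-measure sets,
        for a.e. x we get limsup_k |f_k(x) - f(x)| <= 1/j for every j, hence f_k -> f almost everywhere.
Conclusion: series converges; Borel-Cantelli yields f_k -> f a.e.


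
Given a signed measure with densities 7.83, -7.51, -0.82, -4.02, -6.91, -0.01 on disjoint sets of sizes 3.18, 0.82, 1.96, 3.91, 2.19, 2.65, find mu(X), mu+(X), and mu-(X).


Step 1: Compute signed measure on each set:
  Set 1: 7.83 * 3.18 = 24.8994
  Set 2: -7.51 * 0.82 = -6.1582
  Set 3: -0.82 * 1.96 = -1.6072
  Set 4: -4.02 * 3.91 = -15.7182
  Set 5: -6.91 * 2.19 = -15.1329
  Set 6: -0.01 * 2.65 = -0.0265
Step 2: Total signed measure = (24.8994) + (-6.1582) + (-1.6072) + (-15.7182) + (-15.1329) + (-0.0265)
     = -13.7436
Step 3: Positive part mu+(X) = sum of positive contributions = 24.8994
Step 4: Negative part mu-(X) = |sum of negative contributions| = 38.643


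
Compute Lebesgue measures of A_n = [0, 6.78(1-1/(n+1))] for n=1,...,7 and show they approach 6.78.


By continuity of measure from below: if A_n increases to A, then m(A_n) -> m(A).
Here A = [0, 6.78], so m(A) = 6.78
Step 1: a_1 = 6.78*(1 - 1/2) = 3.39, m(A_1) = 3.39
Step 2: a_2 = 6.78*(1 - 1/3) = 4.52, m(A_2) = 4.52
Step 3: a_3 = 6.78*(1 - 1/4) = 5.085, m(A_3) = 5.085
Step 4: a_4 = 6.78*(1 - 1/5) = 5.424, m(A_4) = 5.424
Step 5: a_5 = 6.78*(1 - 1/6) = 5.65, m(A_5) = 5.65
Step 6: a_6 = 6.78*(1 - 1/7) = 5.8114, m(A_6) = 5.8114
Step 7: a_7 = 6.78*(1 - 1/8) = 5.9325, m(A_7) = 5.9325
Limit: m(A_n) -> m([0,6.78]) = 6.78


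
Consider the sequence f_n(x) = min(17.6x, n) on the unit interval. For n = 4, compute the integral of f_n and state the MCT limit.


f(x) = 17.6x on [0,1]; f_n(x) = min(17.6x, n). At n = 4:
Step 1: f(x) reaches 4 at x = 4/17.6 = 0.227273
Step 2: integral(f_4) = integral(17.6x, 0, 0.227273) + integral(4, 0.227273, 1)
       = 17.6*0.227273^2/2 + 4*(1 - 0.227273)
       = 0.454545 + 3.090909
       = 3.545455
Step 3: As n -> infinity, f_n increases to f, so by MCT integral(f_n) -> integral(f) = 17.6/2 = 8.8.
Convergence: integral(f_4) = 3.545455 -> 8.8 as n -> infinity


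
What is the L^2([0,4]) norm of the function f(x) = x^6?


Step 1: ||f||_2 = (integral_0^4 |x^6|^2 dx)^(1/2)
     = (integral_0^4 x^12 dx)^(1/2)
Step 2: integral_0^4 x^12 dx = [x^13/(13)] from 0 to 4 = 4^13/13
     = 67108864/13 = 5.162220e+06
Step 3: ||f||_2 = (5.162220e+06)^(1/2) = 2272.052004


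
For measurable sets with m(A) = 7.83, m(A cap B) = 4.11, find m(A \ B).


m(A \ B) = m(A) - m(A n B)
= 7.83 - 4.11
= 3.72


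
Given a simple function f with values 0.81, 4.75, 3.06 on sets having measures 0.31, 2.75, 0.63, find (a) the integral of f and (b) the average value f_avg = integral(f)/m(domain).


Step 1: Integral = sum(value_i * measure_i)
= 0.81*0.31 + 4.75*2.75 + 3.06*0.63
= 0.2511 + 13.0625 + 1.9278
= 15.2414
Step 2: Total measure of domain = 0.31 + 2.75 + 0.63 = 3.69
Step 3: Average value = 15.2414 / 3.69 = 4.130461


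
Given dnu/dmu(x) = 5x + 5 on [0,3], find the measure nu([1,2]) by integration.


nu(A) = integral_A (dnu/dmu) dmu = integral_1^2 (5x + 5) dx
Step 1: Antiderivative F(x) = (5/2)x^2 + 5x
Step 2: F(2) = (5/2)*2^2 + 5*2 = 10 + 10 = 20
Step 3: F(1) = (5/2)*1^2 + 5*1 = 2.5 + 5 = 7.5
Step 4: nu([1,2]) = F(2) - F(1) = 20 - 7.5 = 12.5


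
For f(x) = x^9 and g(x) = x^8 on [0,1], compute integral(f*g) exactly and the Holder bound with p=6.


Step 1: Exact integral of f*g = integral(x^17, 0, 1) = 1/18
     = 0.055556
Step 2: Holder bound with p=6, q=1.2:
  ||f||_p = (integral x^54 dx)^(1/6) = (1/55)^(1/6) = 0.51279
  ||g||_q = (integral x^9.6 dx)^(1/1.2) = (1/10.6)^(1/1.2) = 0.139823
Step 3: Holder bound = ||f||_p * ||g||_q = 0.51279 * 0.139823 = 0.0717
Verification: 0.055556 <= 0.0717 (Holder holds)


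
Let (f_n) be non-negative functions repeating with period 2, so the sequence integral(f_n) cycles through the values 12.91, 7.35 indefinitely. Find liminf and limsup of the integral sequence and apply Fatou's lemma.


The sequence (integral(f_n)) is periodic with period 2, repeating the values 12.91, 7.35 indefinitely.
Step 1: For a periodic sequence, every tail (a_m, a_(m+1), ...) contains all 2 period values infinitely often.
Step 2: Hence inf of every tail = min of the period values = min(12.91, 7.35) = 7.35.
        liminf_n integral(f_n) = sup over m of (inf of tail from m) = 7.35.
Step 3: Similarly sup of every tail = max of the period values = 12.91.
        limsup_n integral(f_n) = 12.91.
Step 4: Fatou's lemma: integral(liminf_n f_n) <= liminf_n integral(f_n) = 7.35.
        So the integral of the pointwise liminf is at most 7.35.


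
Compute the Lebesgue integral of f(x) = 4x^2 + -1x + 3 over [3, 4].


The Lebesgue integral of a Riemann-integrable function agrees with the Riemann integral.
Antiderivative F(x) = (4/3)x^3 + (-1/2)x^2 + 3x
F(4) = (4/3)*4^3 + (-1/2)*4^2 + 3*4
     = (4/3)*64 + (-1/2)*16 + 3*4
     = 85.333333 + -8 + 12
     = 89.333333
F(3) = 40.5
Integral = F(4) - F(3) = 89.333333 - 40.5 = 48.833333


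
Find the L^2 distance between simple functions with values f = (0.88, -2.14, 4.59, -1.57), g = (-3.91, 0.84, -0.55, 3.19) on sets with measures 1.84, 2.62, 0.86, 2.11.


Step 1: Compute differences f_i - g_i:
  0.88 - -3.91 = 4.79
  -2.14 - 0.84 = -2.98
  4.59 - -0.55 = 5.14
  -1.57 - 3.19 = -4.76
Step 2: Compute |diff|^2 * measure for each set:
  |4.79|^2 * 1.84 = 22.9441 * 1.84 = 42.217144
  |-2.98|^2 * 2.62 = 8.8804 * 2.62 = 23.266648
  |5.14|^2 * 0.86 = 26.4196 * 0.86 = 22.720856
  |-4.76|^2 * 2.11 = 22.6576 * 2.11 = 47.807536
Step 3: Sum = 136.012184
Step 4: ||f-g||_2 = (136.012184)^(1/2) = 11.662426


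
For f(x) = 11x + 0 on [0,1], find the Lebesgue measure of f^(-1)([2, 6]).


f^(-1)([2, 6]) = {x : 2 <= 11x + 0 <= 6}
Solving: (2 - 0)/11 <= x <= (6 - 0)/11
= [0.181818, 0.545455]
Intersecting with [0,1]: [0.181818, 0.545455]
Measure = 0.545455 - 0.181818 = 0.363636


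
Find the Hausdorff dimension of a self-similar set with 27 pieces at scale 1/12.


For a self-similar set with N copies scaled by 1/r:
dim_H = log(N)/log(r) = log(27)/log(12)
= 3.295837/2.484907
= 1.326342


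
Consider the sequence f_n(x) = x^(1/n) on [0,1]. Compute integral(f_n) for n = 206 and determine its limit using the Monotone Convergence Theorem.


At n = 206: f_206(x) = x^(1/206).
Step 1: integral(x^(1/206), 0, 1) = [x^(1/206+1) / (1/206+1)] from 0 to 1
     = 1 / (1/206 + 1) = 1 / ((206+1)/206) = 206/(206+1)
     = 206/207 = 0.995169
Step 2: As n -> infinity, f_n(x) = x^(1/n) -> 1 for x in (0,1], and f_n is increasing in n.
By MCT, lim_n integral(f_n) = integral(lim_n f_n) = integral(1, 0, 1) = 1.
Step 3: Verify convergence: 206/207 = 0.995169 -> 1


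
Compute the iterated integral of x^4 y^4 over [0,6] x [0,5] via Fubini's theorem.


By Fubini's theorem, the double integral factors as a product of single integrals:
Step 1: integral_0^6 x^4 dx = [x^5/5] from 0 to 6
     = 6^5/5 = 1555.2
Step 2: integral_0^5 y^4 dy = [y^5/5] from 0 to 5
     = 5^5/5 = 625
Step 3: Double integral = 1555.2 * 625 = 972000


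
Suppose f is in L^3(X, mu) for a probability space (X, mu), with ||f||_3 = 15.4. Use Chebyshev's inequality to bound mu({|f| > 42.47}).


Chebyshev/Markov inequality: mu(|f| > eps) <= (||f||_p / eps)^p
Step 1: ||f||_3 / eps = 15.4 / 42.47 = 0.362609
Step 2: Raise to power p = 3:
  (0.362609)^3 = 0.047678
Step 3: Therefore mu(|f| > 42.47) <= 0.047678


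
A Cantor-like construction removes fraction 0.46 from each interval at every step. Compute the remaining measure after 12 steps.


Step 1: At each step, fraction remaining = 1 - 0.46 = 0.54
Step 2: After 12 steps, measure = (0.54)^12
Result = 6.147876e-04


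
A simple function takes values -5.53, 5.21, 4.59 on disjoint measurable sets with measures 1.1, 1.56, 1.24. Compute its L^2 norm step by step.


Step 1: Compute |f_i|^2 for each value:
  |-5.53|^2 = 30.5809
  |5.21|^2 = 27.1441
  |4.59|^2 = 21.0681
Step 2: Multiply by measures and sum:
  30.5809 * 1.1 = 33.63899
  27.1441 * 1.56 = 42.344796
  21.0681 * 1.24 = 26.124444
Sum = 33.63899 + 42.344796 + 26.124444 = 102.10823
Step 3: Take the p-th root:
||f||_2 = (102.10823)^(1/2) = 10.104862


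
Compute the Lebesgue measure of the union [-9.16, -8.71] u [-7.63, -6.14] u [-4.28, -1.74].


For pairwise disjoint intervals, m(union) = sum of lengths.
= (-8.71 - -9.16) + (-6.14 - -7.63) + (-1.74 - -4.28)
= 0.45 + 1.49 + 2.54
= 4.48


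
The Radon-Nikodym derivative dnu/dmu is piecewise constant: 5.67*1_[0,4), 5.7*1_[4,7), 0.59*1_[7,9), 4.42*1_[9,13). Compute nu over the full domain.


Integrate each piece of the Radon-Nikodym derivative:
Step 1: integral_0^4 5.67 dx = 5.67*(4-0) = 5.67*4 = 22.68
Step 2: integral_4^7 5.7 dx = 5.7*(7-4) = 5.7*3 = 17.1
Step 3: integral_7^9 0.59 dx = 0.59*(9-7) = 0.59*2 = 1.18
Step 4: integral_9^13 4.42 dx = 4.42*(13-9) = 4.42*4 = 17.68
Total: 22.68 + 17.1 + 1.18 + 17.68 = 58.64


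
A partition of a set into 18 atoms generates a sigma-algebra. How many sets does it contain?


Each element of the sigma-algebra is a union of some subset of the 18 atoms.
The number of such subsets is 2^18 = 262144.


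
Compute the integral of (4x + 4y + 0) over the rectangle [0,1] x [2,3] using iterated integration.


By Fubini, integrate in x first, then y.
Step 1: Fix y, integrate over x in [0,1]:
  integral(4x + 4y + 0, x=0..1)
  = 4*(1^2 - 0^2)/2 + (4y + 0)*(1 - 0)
  = 2 + (4y + 0)*1
  = 2 + 4y + 0
  = 2 + 4y
Step 2: Integrate over y in [2,3]:
  integral(2 + 4y, y=2..3)
  = 2*1 + 4*(3^2 - 2^2)/2
  = 2 + 10
  = 12


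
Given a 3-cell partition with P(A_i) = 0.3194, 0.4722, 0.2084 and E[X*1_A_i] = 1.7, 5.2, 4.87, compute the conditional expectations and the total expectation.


For each cell A_i: E[X|A_i] = E[X*1_A_i] / P(A_i)
Step 1: E[X|A_1] = 1.7 / 0.3194 = 5.32248
Step 2: E[X|A_2] = 5.2 / 0.4722 = 11.012283
Step 3: E[X|A_3] = 4.87 / 0.2084 = 23.368522
Verification: E[X] = sum E[X*1_A_i] = 1.7 + 5.2 + 4.87 = 11.77


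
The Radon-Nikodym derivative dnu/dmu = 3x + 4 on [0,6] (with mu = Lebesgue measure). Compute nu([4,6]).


nu(A) = integral_A (dnu/dmu) dmu = integral_4^6 (3x + 4) dx
Step 1: Antiderivative F(x) = (3/2)x^2 + 4x
Step 2: F(6) = (3/2)*6^2 + 4*6 = 54 + 24 = 78
Step 3: F(4) = (3/2)*4^2 + 4*4 = 24 + 16 = 40
Step 4: nu([4,6]) = F(6) - F(4) = 78 - 40 = 38


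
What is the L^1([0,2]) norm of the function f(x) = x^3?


Step 1: ||f||_1 = (integral_0^2 |x^3|^1 dx)^(1/1)
     = (integral_0^2 x^3 dx)^(1/1)
Step 2: integral_0^2 x^3 dx = [x^4/(4)] from 0 to 2 = 2^4/4
     = 16/4 = 4
Step 3: ||f||_1 = (4)^(1/1) = 4


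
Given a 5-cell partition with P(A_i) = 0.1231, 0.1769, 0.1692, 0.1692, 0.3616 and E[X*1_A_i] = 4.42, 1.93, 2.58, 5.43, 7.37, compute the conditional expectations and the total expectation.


For each cell A_i: E[X|A_i] = E[X*1_A_i] / P(A_i)
Step 1: E[X|A_1] = 4.42 / 0.1231 = 35.905768
Step 2: E[X|A_2] = 1.93 / 0.1769 = 10.910119
Step 3: E[X|A_3] = 2.58 / 0.1692 = 15.248227
Step 4: E[X|A_4] = 5.43 / 0.1692 = 32.092199
Step 5: E[X|A_5] = 7.37 / 0.3616 = 20.381637
Verification: E[X] = sum E[X*1_A_i] = 4.42 + 1.93 + 2.58 + 5.43 + 7.37 = 21.73


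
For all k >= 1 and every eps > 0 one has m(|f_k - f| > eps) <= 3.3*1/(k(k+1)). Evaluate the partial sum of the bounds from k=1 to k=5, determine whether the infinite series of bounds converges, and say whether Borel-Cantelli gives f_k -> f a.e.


Step 1: List the terms 3.3*1/(k(k+1)) for k = 1 to 5:
  k=1: 1.65
  k=2: 0.55
  k=3: 0.275
  k=4: 0.165
  k=5: 0.11
Step 2: Partial sum = 1.65 + 0.55 + 0.275 + 0.165 + 0.11
     = 2.75
Step 3: The full series sum_(k>=1) 3.3*1/(k(k+1)) converges (telescoping series sum 1/(k(k+1)) = 1; a constant multiple of a convergent series converges).
Step 4: Fix eps > 0. Since sum_k m(|f_k - f| > eps) < infinity, the Borel-Cantelli lemma gives
        m(limsup_k {|f_k - f| > eps}) = 0, i.e. for a.e. x, |f_k(x) - f(x)| <= eps for all large k.
        Applying this with eps = 1/j for j = 1, 2, ... and intersecting the countably many full-measure sets,
        for a.e. x we get limsup_k |f_k(x) - f(x)| <= 1/j for every j, hence f_k -> f almost everywhere.
Conclusion: series converges; Borel-Cantelli yields f_k -> f a.e.


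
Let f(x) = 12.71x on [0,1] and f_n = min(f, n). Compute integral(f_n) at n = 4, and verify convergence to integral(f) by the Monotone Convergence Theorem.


f(x) = 12.71x on [0,1]; f_n(x) = min(12.71x, n). At n = 4:
Step 1: f(x) reaches 4 at x = 4/12.71 = 0.314713
Step 2: integral(f_4) = integral(12.71x, 0, 0.314713) + integral(4, 0.314713, 1)
       = 12.71*0.314713^2/2 + 4*(1 - 0.314713)
       = 0.629426 + 2.741149
       = 3.370574
Step 3: As n -> infinity, f_n increases to f, so by MCT integral(f_n) -> integral(f) = 12.71/2 = 6.355.
Convergence: integral(f_4) = 3.370574 -> 6.355 as n -> infinity


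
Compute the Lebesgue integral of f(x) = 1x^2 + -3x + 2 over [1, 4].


The Lebesgue integral of a Riemann-integrable function agrees with the Riemann integral.
Antiderivative F(x) = (1/3)x^3 + (-3/2)x^2 + 2x
F(4) = (1/3)*4^3 + (-3/2)*4^2 + 2*4
     = (1/3)*64 + (-3/2)*16 + 2*4
     = 21.333333 + -24 + 8
     = 5.333333
F(1) = 0.833333
Integral = F(4) - F(1) = 5.333333 - 0.833333 = 4.5


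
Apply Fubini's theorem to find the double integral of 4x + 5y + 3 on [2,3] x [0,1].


By Fubini, integrate in x first, then y.
Step 1: Fix y, integrate over x in [2,3]:
  integral(4x + 5y + 3, x=2..3)
  = 4*(3^2 - 2^2)/2 + (5y + 3)*(3 - 2)
  = 10 + (5y + 3)*1
  = 10 + 5y + 3
  = 13 + 5y
Step 2: Integrate over y in [0,1]:
  integral(13 + 5y, y=0..1)
  = 13*1 + 5*(1^2 - 0^2)/2
  = 13 + 2.5
  = 15.5


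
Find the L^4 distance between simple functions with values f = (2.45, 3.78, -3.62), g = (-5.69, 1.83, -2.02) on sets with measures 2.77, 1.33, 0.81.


Step 1: Compute differences f_i - g_i:
  2.45 - -5.69 = 8.14
  3.78 - 1.83 = 1.95
  -3.62 - -2.02 = -1.6
Step 2: Compute |diff|^4 * measure for each set:
  |8.14|^4 * 2.77 = 4390.334592 * 2.77 = 12161.22682
  |1.95|^4 * 1.33 = 14.459006 * 1.33 = 19.230478
  |-1.6|^4 * 0.81 = 6.5536 * 0.81 = 5.308416
Step 3: Sum = 12185.765715
Step 4: ||f-g||_4 = (12185.765715)^(1/4) = 10.506624


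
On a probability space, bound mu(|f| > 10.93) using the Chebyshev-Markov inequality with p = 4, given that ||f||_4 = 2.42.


Chebyshev/Markov inequality: mu(|f| > eps) <= (||f||_p / eps)^p
Step 1: ||f||_4 / eps = 2.42 / 10.93 = 0.221409
Step 2: Raise to power p = 4:
  (0.221409)^4 = 0.002403
Step 3: Therefore mu(|f| > 10.93) <= 0.002403


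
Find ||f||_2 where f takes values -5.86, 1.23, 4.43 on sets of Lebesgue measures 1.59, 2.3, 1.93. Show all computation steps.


Step 1: Compute |f_i|^2 for each value:
  |-5.86|^2 = 34.3396
  |1.23|^2 = 1.5129
  |4.43|^2 = 19.6249
Step 2: Multiply by measures and sum:
  34.3396 * 1.59 = 54.599964
  1.5129 * 2.3 = 3.47967
  19.6249 * 1.93 = 37.876057
Sum = 54.599964 + 3.47967 + 37.876057 = 95.955691
Step 3: Take the p-th root:
||f||_2 = (95.955691)^(1/2) = 9.795698


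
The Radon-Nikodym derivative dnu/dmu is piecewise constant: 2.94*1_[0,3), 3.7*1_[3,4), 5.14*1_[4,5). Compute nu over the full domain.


Integrate each piece of the Radon-Nikodym derivative:
Step 1: integral_0^3 2.94 dx = 2.94*(3-0) = 2.94*3 = 8.82
Step 2: integral_3^4 3.7 dx = 3.7*(4-3) = 3.7*1 = 3.7
Step 3: integral_4^5 5.14 dx = 5.14*(5-4) = 5.14*1 = 5.14
Total: 8.82 + 3.7 + 5.14 = 17.66


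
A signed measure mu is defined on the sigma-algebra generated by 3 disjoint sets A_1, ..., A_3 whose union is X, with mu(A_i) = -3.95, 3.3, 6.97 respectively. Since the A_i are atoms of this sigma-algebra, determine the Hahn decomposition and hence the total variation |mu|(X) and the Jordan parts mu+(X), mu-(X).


Step 1: Every measurable set is a union of atoms (the cells / points), so a Hahn decomposition is
  obtained by grouping atoms by sign: P = union of atoms with mu > 0, N = union of the remaining atoms.
  Atoms in P (indices): 2, 3;  atoms in N (indices): 1
  Positive values: 3.3, 6.97
  Negative values: -3.95
Step 2: mu+(X) = mu(P) = sum of positive atom values = 10.27
Step 3: mu-(X) = -mu(N) = sum of |negative atom values| = 3.95
Step 4: |mu|(X) = mu+(X) + mu-(X) = 10.27 + 3.95 = 14.22


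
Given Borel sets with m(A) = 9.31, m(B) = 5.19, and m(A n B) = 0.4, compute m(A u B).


By inclusion-exclusion: m(A u B) = m(A) + m(B) - m(A n B)
= 9.31 + 5.19 - 0.4
= 14.1


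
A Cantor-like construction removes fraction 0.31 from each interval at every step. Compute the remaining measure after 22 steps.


Step 1: At each step, fraction remaining = 1 - 0.31 = 0.69
Step 2: After 22 steps, measure = (0.69)^22
Result = 2.848918e-04


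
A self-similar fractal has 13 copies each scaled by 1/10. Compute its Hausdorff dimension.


For a self-similar set with N copies scaled by 1/r:
dim_H = log(N)/log(r) = log(13)/log(10)
= 2.564949/2.302585
= 1.113943


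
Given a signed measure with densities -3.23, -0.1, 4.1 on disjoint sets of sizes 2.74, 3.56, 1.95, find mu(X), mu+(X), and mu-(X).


Step 1: Compute signed measure on each set:
  Set 1: -3.23 * 2.74 = -8.8502
  Set 2: -0.1 * 3.56 = -0.356
  Set 3: 4.1 * 1.95 = 7.995
Step 2: Total signed measure = (-8.8502) + (-0.356) + (7.995)
     = -1.2112
Step 3: Positive part mu+(X) = sum of positive contributions = 7.995
Step 4: Negative part mu-(X) = |sum of negative contributions| = 9.2062


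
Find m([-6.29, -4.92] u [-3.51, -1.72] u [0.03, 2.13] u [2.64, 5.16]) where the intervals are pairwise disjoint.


For pairwise disjoint intervals, m(union) = sum of lengths.
= (-4.92 - -6.29) + (-1.72 - -3.51) + (2.13 - 0.03) + (5.16 - 2.64)
= 1.37 + 1.79 + 2.1 + 2.52
= 7.78


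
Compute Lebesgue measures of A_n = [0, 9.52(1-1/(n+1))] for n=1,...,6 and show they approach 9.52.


By continuity of measure from below: if A_n increases to A, then m(A_n) -> m(A).
Here A = [0, 9.52], so m(A) = 9.52
Step 1: a_1 = 9.52*(1 - 1/2) = 4.76, m(A_1) = 4.76
Step 2: a_2 = 9.52*(1 - 1/3) = 6.3467, m(A_2) = 6.3467
Step 3: a_3 = 9.52*(1 - 1/4) = 7.14, m(A_3) = 7.14
Step 4: a_4 = 9.52*(1 - 1/5) = 7.616, m(A_4) = 7.616
Step 5: a_5 = 9.52*(1 - 1/6) = 7.9333, m(A_5) = 7.9333
Step 6: a_6 = 9.52*(1 - 1/7) = 8.16, m(A_6) = 8.16
Limit: m(A_n) -> m([0,9.52]) = 9.52


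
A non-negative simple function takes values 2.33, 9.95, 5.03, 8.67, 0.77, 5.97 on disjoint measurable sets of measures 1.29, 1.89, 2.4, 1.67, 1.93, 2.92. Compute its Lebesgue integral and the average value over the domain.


Step 1: Integral = sum(value_i * measure_i)
= 2.33*1.29 + 9.95*1.89 + 5.03*2.4 + 8.67*1.67 + 0.77*1.93 + 5.97*2.92
= 3.0057 + 18.8055 + 12.072 + 14.4789 + 1.4861 + 17.4324
= 67.2806
Step 2: Total measure of domain = 1.29 + 1.89 + 2.4 + 1.67 + 1.93 + 2.92 = 12.1
Step 3: Average value = 67.2806 / 12.1 = 5.56038


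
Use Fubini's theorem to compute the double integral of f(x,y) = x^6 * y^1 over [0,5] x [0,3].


By Fubini's theorem, the double integral factors as a product of single integrals:
Step 1: integral_0^5 x^6 dx = [x^7/7] from 0 to 5
     = 5^7/7 = 11160.714286
Step 2: integral_0^3 y^1 dy = [y^2/2] from 0 to 3
     = 3^2/2 = 4.5
Step 3: Double integral = 11160.714286 * 4.5 = 50223.214286


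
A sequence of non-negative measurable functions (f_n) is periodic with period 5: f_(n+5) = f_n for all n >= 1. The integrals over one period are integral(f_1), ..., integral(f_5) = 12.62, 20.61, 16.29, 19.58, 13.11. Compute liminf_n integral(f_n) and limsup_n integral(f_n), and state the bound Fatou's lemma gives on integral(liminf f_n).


The sequence (integral(f_n)) is periodic with period 5, repeating the values 12.62, 20.61, 16.29, 19.58, 13.11 indefinitely.
Step 1: For a periodic sequence, every tail (a_m, a_(m+1), ...) contains all 5 period values infinitely often.
Step 2: Hence inf of every tail = min of the period values = min(12.62, 20.61, 16.29, 19.58, 13.11) = 12.62.
        liminf_n integral(f_n) = sup over m of (inf of tail from m) = 12.62.
Step 3: Similarly sup of every tail = max of the period values = 20.61.
        limsup_n integral(f_n) = 20.61.
Step 4: Fatou's lemma: integral(liminf_n f_n) <= liminf_n integral(f_n) = 12.62.
        So the integral of the pointwise liminf is at most 12.62.


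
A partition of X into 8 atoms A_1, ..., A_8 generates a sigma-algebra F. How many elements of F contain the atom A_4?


Each element of F is a union of some subset S of the 8 atoms.
The element contains A_4 iff A_4 is in S.
So we count subsets S of {A_1,...,A_8} with A_4 in S: choose freely among the other 7 atoms.
Count = 2^(8-1) = 2^7 = 128.


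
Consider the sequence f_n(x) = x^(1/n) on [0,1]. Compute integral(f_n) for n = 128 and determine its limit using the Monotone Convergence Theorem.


At n = 128: f_128(x) = x^(1/128).
Step 1: integral(x^(1/128), 0, 1) = [x^(1/128+1) / (1/128+1)] from 0 to 1
     = 1 / (1/128 + 1) = 1 / ((128+1)/128) = 128/(128+1)
     = 128/129 = 0.992248
Step 2: As n -> infinity, f_n(x) = x^(1/n) -> 1 for x in (0,1], and f_n is increasing in n.
By MCT, lim_n integral(f_n) = integral(lim_n f_n) = integral(1, 0, 1) = 1.
Step 3: Verify convergence: 128/129 = 0.992248 -> 1


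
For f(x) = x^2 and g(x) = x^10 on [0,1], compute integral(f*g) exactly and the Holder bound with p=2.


Step 1: Exact integral of f*g = integral(x^12, 0, 1) = 1/13
     = 0.076923
Step 2: Holder bound with p=2, q=2:
  ||f||_p = (integral x^4 dx)^(1/2) = (1/5)^(1/2) = 0.447214
  ||g||_q = (integral x^20 dx)^(1/2) = (1/21)^(1/2) = 0.218218
Step 3: Holder bound = ||f||_p * ||g||_q = 0.447214 * 0.218218 = 0.09759
Verification: 0.076923 <= 0.09759 (Holder holds)


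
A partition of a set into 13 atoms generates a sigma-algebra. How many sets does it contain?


Each element of the sigma-algebra is a union of some subset of the 13 atoms.
The number of such subsets is 2^13 = 8192.


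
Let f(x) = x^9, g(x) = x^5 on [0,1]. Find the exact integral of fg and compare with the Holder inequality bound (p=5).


Step 1: Exact integral of f*g = integral(x^14, 0, 1) = 1/15
     = 0.066667
Step 2: Holder bound with p=5, q=1.25:
  ||f||_p = (integral x^45 dx)^(1/5) = (1/46)^(1/5) = 0.464995
  ||g||_q = (integral x^6.25 dx)^(1/1.25) = (1/7.25)^(1/1.25) = 0.204989
Step 3: Holder bound = ||f||_p * ||g||_q = 0.464995 * 0.204989 = 0.095319
Verification: 0.066667 <= 0.095319 (Holder holds)


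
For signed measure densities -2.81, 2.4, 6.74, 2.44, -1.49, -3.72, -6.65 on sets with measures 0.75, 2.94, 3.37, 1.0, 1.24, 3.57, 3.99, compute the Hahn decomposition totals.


Step 1: Compute signed measure on each set:
  Set 1: -2.81 * 0.75 = -2.1075
  Set 2: 2.4 * 2.94 = 7.056
  Set 3: 6.74 * 3.37 = 22.7138
  Set 4: 2.44 * 1.0 = 2.44
  Set 5: -1.49 * 1.24 = -1.8476
  Set 6: -3.72 * 3.57 = -13.2804
  Set 7: -6.65 * 3.99 = -26.5335
Step 2: Total signed measure = (-2.1075) + (7.056) + (22.7138) + (2.44) + (-1.8476) + (-13.2804) + (-26.5335)
     = -11.5592
Step 3: Positive part mu+(X) = sum of positive contributions = 32.2098
Step 4: Negative part mu-(X) = |sum of negative contributions| = 43.769


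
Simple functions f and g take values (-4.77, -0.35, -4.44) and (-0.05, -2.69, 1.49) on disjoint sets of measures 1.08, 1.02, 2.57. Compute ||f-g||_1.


Step 1: Compute differences f_i - g_i:
  -4.77 - -0.05 = -4.72
  -0.35 - -2.69 = 2.34
  -4.44 - 1.49 = -5.93
Step 2: Compute |diff|^1 * measure for each set:
  |-4.72|^1 * 1.08 = 4.72 * 1.08 = 5.0976
  |2.34|^1 * 1.02 = 2.34 * 1.02 = 2.3868
  |-5.93|^1 * 2.57 = 5.93 * 2.57 = 15.2401
Step 3: Sum = 22.7245
Step 4: ||f-g||_1 = (22.7245)^(1/1) = 22.7245


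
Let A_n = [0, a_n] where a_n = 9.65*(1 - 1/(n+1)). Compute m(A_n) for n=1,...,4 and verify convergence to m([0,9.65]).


By continuity of measure from below: if A_n increases to A, then m(A_n) -> m(A).
Here A = [0, 9.65], so m(A) = 9.65
Step 1: a_1 = 9.65*(1 - 1/2) = 4.825, m(A_1) = 4.825
Step 2: a_2 = 9.65*(1 - 1/3) = 6.4333, m(A_2) = 6.4333
Step 3: a_3 = 9.65*(1 - 1/4) = 7.2375, m(A_3) = 7.2375
Step 4: a_4 = 9.65*(1 - 1/5) = 7.72, m(A_4) = 7.72
Limit: m(A_n) -> m([0,9.65]) = 9.65


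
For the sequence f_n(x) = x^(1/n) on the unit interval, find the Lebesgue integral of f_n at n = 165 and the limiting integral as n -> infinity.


At n = 165: f_165(x) = x^(1/165).
Step 1: integral(x^(1/165), 0, 1) = [x^(1/165+1) / (1/165+1)] from 0 to 1
     = 1 / (1/165 + 1) = 1 / ((165+1)/165) = 165/(165+1)
     = 165/166 = 0.993976
Step 2: As n -> infinity, f_n(x) = x^(1/n) -> 1 for x in (0,1], and f_n is increasing in n.
By MCT, lim_n integral(f_n) = integral(lim_n f_n) = integral(1, 0, 1) = 1.
Step 3: Verify convergence: 165/166 = 0.993976 -> 1


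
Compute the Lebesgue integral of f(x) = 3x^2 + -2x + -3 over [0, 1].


The Lebesgue integral of a Riemann-integrable function agrees with the Riemann integral.
Antiderivative F(x) = (3/3)x^3 + (-2/2)x^2 + -3x
F(1) = (3/3)*1^3 + (-2/2)*1^2 + -3*1
     = (3/3)*1 + (-2/2)*1 + -3*1
     = 1 + -1 + -3
     = -3
F(0) = 0.0
Integral = F(1) - F(0) = -3 - 0.0 = -3


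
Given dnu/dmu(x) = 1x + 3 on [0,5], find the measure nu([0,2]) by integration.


nu(A) = integral_A (dnu/dmu) dmu = integral_0^2 (1x + 3) dx
Step 1: Antiderivative F(x) = (1/2)x^2 + 3x
Step 2: F(2) = (1/2)*2^2 + 3*2 = 2 + 6 = 8
Step 3: F(0) = (1/2)*0^2 + 3*0 = 0.0 + 0 = 0.0
Step 4: nu([0,2]) = F(2) - F(0) = 8 - 0.0 = 8


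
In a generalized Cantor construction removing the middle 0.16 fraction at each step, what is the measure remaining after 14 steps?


Step 1: At each step, fraction remaining = 1 - 0.16 = 0.84
Step 2: After 14 steps, measure = (0.84)^14
Result = 0.087078


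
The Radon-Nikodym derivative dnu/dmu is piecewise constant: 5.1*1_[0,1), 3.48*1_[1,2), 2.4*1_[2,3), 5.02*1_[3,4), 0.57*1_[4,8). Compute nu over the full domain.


Integrate each piece of the Radon-Nikodym derivative:
Step 1: integral_0^1 5.1 dx = 5.1*(1-0) = 5.1*1 = 5.1
Step 2: integral_1^2 3.48 dx = 3.48*(2-1) = 3.48*1 = 3.48
Step 3: integral_2^3 2.4 dx = 2.4*(3-2) = 2.4*1 = 2.4
Step 4: integral_3^4 5.02 dx = 5.02*(4-3) = 5.02*1 = 5.02
Step 5: integral_4^8 0.57 dx = 0.57*(8-4) = 0.57*4 = 2.28
Total: 5.1 + 3.48 + 2.4 + 5.02 + 2.28 = 18.28


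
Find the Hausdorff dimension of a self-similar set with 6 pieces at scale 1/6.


For a self-similar set with N copies scaled by 1/r:
dim_H = log(N)/log(r) = log(6)/log(6)
= 1.791759/1.791759
= 1


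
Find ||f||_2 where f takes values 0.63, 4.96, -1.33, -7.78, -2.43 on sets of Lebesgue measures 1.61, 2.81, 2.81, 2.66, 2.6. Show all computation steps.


Step 1: Compute |f_i|^2 for each value:
  |0.63|^2 = 0.3969
  |4.96|^2 = 24.6016
  |-1.33|^2 = 1.7689
  |-7.78|^2 = 60.5284
  |-2.43|^2 = 5.9049
Step 2: Multiply by measures and sum:
  0.3969 * 1.61 = 0.639009
  24.6016 * 2.81 = 69.130496
  1.7689 * 2.81 = 4.970609
  60.5284 * 2.66 = 161.005544
  5.9049 * 2.6 = 15.35274
Sum = 0.639009 + 69.130496 + 4.970609 + 161.005544 + 15.35274 = 251.098398
Step 3: Take the p-th root:
||f||_2 = (251.098398)^(1/2) = 15.846085


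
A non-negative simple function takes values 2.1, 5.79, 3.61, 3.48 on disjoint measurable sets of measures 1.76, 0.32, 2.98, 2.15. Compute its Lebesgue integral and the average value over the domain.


Step 1: Integral = sum(value_i * measure_i)
= 2.1*1.76 + 5.79*0.32 + 3.61*2.98 + 3.48*2.15
= 3.696 + 1.8528 + 10.7578 + 7.482
= 23.7886
Step 2: Total measure of domain = 1.76 + 0.32 + 2.98 + 2.15 = 7.21
Step 3: Average value = 23.7886 / 7.21 = 3.29939


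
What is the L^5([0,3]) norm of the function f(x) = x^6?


Step 1: ||f||_5 = (integral_0^3 |x^6|^5 dx)^(1/5)
     = (integral_0^3 x^30 dx)^(1/5)
Step 2: integral_0^3 x^30 dx = [x^31/(31)] from 0 to 3 = 3^31/31
     = 617673396283947/31 = 1.992495e+13
Step 3: ||f||_5 = (1.992495e+13)^(1/5) = 456.96132


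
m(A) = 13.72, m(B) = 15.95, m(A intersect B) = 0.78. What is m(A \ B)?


m(A \ B) = m(A) - m(A n B)
= 13.72 - 0.78
= 12.94


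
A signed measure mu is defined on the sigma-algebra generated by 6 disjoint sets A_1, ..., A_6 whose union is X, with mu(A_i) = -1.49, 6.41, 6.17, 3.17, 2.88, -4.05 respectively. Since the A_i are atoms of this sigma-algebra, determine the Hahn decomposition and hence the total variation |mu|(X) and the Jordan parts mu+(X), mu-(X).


Step 1: Every measurable set is a union of atoms (the cells / points), so a Hahn decomposition is
  obtained by grouping atoms by sign: P = union of atoms with mu > 0, N = union of the remaining atoms.
  Atoms in P (indices): 2, 3, 4, 5;  atoms in N (indices): 1, 6
  Positive values: 6.41, 6.17, 3.17, 2.88
  Negative values: -1.49, -4.05
Step 2: mu+(X) = mu(P) = sum of positive atom values = 18.63
Step 3: mu-(X) = -mu(N) = sum of |negative atom values| = 5.54
Step 4: |mu|(X) = mu+(X) + mu-(X) = 18.63 + 5.54 = 24.17


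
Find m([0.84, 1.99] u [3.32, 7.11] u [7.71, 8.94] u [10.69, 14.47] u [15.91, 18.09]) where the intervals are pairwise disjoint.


For pairwise disjoint intervals, m(union) = sum of lengths.
= (1.99 - 0.84) + (7.11 - 3.32) + (8.94 - 7.71) + (14.47 - 10.69) + (18.09 - 15.91)
= 1.15 + 3.79 + 1.23 + 3.78 + 2.18
= 12.13


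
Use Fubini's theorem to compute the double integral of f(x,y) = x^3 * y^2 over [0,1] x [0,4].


By Fubini's theorem, the double integral factors as a product of single integrals:
Step 1: integral_0^1 x^3 dx = [x^4/4] from 0 to 1
     = 1^4/4 = 0.25
Step 2: integral_0^4 y^2 dy = [y^3/3] from 0 to 4
     = 4^3/3 = 21.333333
Step 3: Double integral = 0.25 * 21.333333 = 5.333333


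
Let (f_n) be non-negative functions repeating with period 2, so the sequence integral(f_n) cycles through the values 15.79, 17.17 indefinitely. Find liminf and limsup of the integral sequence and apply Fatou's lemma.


The sequence (integral(f_n)) is periodic with period 2, repeating the values 15.79, 17.17 indefinitely.
Step 1: For a periodic sequence, every tail (a_m, a_(m+1), ...) contains all 2 period values infinitely often.
Step 2: Hence inf of every tail = min of the period values = min(15.79, 17.17) = 15.79.
        liminf_n integral(f_n) = sup over m of (inf of tail from m) = 15.79.
Step 3: Similarly sup of every tail = max of the period values = 17.17.
        limsup_n integral(f_n) = 17.17.
Step 4: Fatou's lemma: integral(liminf_n f_n) <= liminf_n integral(f_n) = 15.79.
        So the integral of the pointwise liminf is at most 15.79.


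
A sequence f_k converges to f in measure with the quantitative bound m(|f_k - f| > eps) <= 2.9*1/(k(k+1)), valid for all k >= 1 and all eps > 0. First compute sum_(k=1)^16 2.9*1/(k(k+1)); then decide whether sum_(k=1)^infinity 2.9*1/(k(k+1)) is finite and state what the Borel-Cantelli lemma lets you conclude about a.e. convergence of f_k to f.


Step 1: List the terms 2.9*1/(k(k+1)) for k = 1 to 16:
  k=1: 1.45
  k=2: 0.483333
  k=3: 0.241667
  k=4: 0.145
  k=5: 0.096667
  k=6: 0.069048
  k=7: 0.051786
  k=8: 0.040278
  k=9: 0.032222
  k=10: 0.026364
  k=11: 0.02197
  k=12: 0.01859
  k=13: 0.015934
  k=14: 0.01381
  k=15: 0.012083
  k=16: 0.010662
Step 2: Partial sum = 1.45 + 0.483333 + 0.241667 + 0.145 + 0.096667 + 0.069048 + 0.051786 + 0.040278 + 0.032222 + 0.026364 + 0.02197 + 0.01859 + 0.015934 + 0.01381 + 0.012083 + 0.010662
     = 2.729412
Step 3: The full series sum_(k>=1) 2.9*1/(k(k+1)) converges (telescoping series sum 1/(k(k+1)) = 1; a constant multiple of a convergent series converges).
Step 4: Fix eps > 0. Since sum_k m(|f_k - f| > eps) < infinity, the Borel-Cantelli lemma gives
        m(limsup_k {|f_k - f| > eps}) = 0, i.e. for a.e. x, |f_k(x) - f(x)| <= eps for all large k.
        Applying this with eps = 1/j for j = 1, 2, ... and intersecting the countably many full-measure sets,
        for a.e. x we get limsup_k |f_k(x) - f(x)| <= 1/j for every j, hence f_k -> f almost everywhere.
Conclusion: series converges; Borel-Cantelli yields f_k -> f a.e.
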